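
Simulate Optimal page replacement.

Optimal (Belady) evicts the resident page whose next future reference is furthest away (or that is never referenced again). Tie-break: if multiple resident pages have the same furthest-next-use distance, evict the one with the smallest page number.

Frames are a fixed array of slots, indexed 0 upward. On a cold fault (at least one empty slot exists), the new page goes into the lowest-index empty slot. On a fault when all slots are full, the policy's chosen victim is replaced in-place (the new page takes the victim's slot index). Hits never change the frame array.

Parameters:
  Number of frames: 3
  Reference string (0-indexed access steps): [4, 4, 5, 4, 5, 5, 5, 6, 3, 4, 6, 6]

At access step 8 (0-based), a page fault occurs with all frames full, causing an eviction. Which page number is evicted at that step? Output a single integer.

Answer: 5

Derivation:
Step 0: ref 4 -> FAULT, frames=[4,-,-]
Step 1: ref 4 -> HIT, frames=[4,-,-]
Step 2: ref 5 -> FAULT, frames=[4,5,-]
Step 3: ref 4 -> HIT, frames=[4,5,-]
Step 4: ref 5 -> HIT, frames=[4,5,-]
Step 5: ref 5 -> HIT, frames=[4,5,-]
Step 6: ref 5 -> HIT, frames=[4,5,-]
Step 7: ref 6 -> FAULT, frames=[4,5,6]
Step 8: ref 3 -> FAULT, evict 5, frames=[4,3,6]
At step 8: evicted page 5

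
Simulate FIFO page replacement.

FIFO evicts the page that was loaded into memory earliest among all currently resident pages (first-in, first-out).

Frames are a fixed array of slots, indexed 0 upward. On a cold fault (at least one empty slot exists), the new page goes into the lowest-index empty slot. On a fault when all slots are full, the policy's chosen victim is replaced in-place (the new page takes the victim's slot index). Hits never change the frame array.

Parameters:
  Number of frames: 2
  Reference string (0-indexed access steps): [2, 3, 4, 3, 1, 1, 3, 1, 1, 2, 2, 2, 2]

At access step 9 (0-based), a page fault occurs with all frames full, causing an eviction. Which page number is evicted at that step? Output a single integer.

Step 0: ref 2 -> FAULT, frames=[2,-]
Step 1: ref 3 -> FAULT, frames=[2,3]
Step 2: ref 4 -> FAULT, evict 2, frames=[4,3]
Step 3: ref 3 -> HIT, frames=[4,3]
Step 4: ref 1 -> FAULT, evict 3, frames=[4,1]
Step 5: ref 1 -> HIT, frames=[4,1]
Step 6: ref 3 -> FAULT, evict 4, frames=[3,1]
Step 7: ref 1 -> HIT, frames=[3,1]
Step 8: ref 1 -> HIT, frames=[3,1]
Step 9: ref 2 -> FAULT, evict 1, frames=[3,2]
At step 9: evicted page 1

Answer: 1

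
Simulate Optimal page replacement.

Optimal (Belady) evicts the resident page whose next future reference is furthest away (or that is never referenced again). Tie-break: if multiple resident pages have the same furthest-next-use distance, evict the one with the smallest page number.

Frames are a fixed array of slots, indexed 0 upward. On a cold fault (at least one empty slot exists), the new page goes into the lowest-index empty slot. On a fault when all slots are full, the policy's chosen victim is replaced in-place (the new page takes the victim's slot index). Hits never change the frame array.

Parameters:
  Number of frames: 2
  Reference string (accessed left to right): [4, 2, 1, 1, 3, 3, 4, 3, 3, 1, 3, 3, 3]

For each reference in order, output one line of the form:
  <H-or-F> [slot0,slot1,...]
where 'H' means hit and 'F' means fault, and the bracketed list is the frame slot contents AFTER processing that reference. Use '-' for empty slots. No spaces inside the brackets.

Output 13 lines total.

F [4,-]
F [4,2]
F [4,1]
H [4,1]
F [4,3]
H [4,3]
H [4,3]
H [4,3]
H [4,3]
F [1,3]
H [1,3]
H [1,3]
H [1,3]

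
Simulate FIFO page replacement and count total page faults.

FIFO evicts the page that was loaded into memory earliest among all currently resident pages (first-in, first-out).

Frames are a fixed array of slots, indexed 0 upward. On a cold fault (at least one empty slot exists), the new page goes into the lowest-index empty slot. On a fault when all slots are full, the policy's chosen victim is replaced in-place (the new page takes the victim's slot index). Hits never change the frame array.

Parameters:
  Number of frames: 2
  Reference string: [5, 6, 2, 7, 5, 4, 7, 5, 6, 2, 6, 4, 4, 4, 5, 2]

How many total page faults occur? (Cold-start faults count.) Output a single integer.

Step 0: ref 5 → FAULT, frames=[5,-]
Step 1: ref 6 → FAULT, frames=[5,6]
Step 2: ref 2 → FAULT (evict 5), frames=[2,6]
Step 3: ref 7 → FAULT (evict 6), frames=[2,7]
Step 4: ref 5 → FAULT (evict 2), frames=[5,7]
Step 5: ref 4 → FAULT (evict 7), frames=[5,4]
Step 6: ref 7 → FAULT (evict 5), frames=[7,4]
Step 7: ref 5 → FAULT (evict 4), frames=[7,5]
Step 8: ref 6 → FAULT (evict 7), frames=[6,5]
Step 9: ref 2 → FAULT (evict 5), frames=[6,2]
Step 10: ref 6 → HIT, frames=[6,2]
Step 11: ref 4 → FAULT (evict 6), frames=[4,2]
Step 12: ref 4 → HIT, frames=[4,2]
Step 13: ref 4 → HIT, frames=[4,2]
Step 14: ref 5 → FAULT (evict 2), frames=[4,5]
Step 15: ref 2 → FAULT (evict 4), frames=[2,5]
Total faults: 13

Answer: 13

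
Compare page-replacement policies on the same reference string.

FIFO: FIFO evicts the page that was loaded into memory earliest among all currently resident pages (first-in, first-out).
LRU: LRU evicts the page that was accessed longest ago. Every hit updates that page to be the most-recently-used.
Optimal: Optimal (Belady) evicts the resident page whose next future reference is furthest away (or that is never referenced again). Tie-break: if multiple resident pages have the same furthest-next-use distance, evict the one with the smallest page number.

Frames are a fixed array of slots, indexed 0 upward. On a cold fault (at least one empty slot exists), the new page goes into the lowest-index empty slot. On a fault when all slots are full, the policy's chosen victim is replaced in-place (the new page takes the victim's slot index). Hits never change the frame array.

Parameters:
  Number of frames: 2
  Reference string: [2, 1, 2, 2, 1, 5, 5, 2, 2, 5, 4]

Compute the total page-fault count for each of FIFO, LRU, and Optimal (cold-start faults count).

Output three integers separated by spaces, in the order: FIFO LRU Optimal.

Answer: 5 5 4

Derivation:
--- FIFO ---
  step 0: ref 2 -> FAULT, frames=[2,-] (faults so far: 1)
  step 1: ref 1 -> FAULT, frames=[2,1] (faults so far: 2)
  step 2: ref 2 -> HIT, frames=[2,1] (faults so far: 2)
  step 3: ref 2 -> HIT, frames=[2,1] (faults so far: 2)
  step 4: ref 1 -> HIT, frames=[2,1] (faults so far: 2)
  step 5: ref 5 -> FAULT, evict 2, frames=[5,1] (faults so far: 3)
  step 6: ref 5 -> HIT, frames=[5,1] (faults so far: 3)
  step 7: ref 2 -> FAULT, evict 1, frames=[5,2] (faults so far: 4)
  step 8: ref 2 -> HIT, frames=[5,2] (faults so far: 4)
  step 9: ref 5 -> HIT, frames=[5,2] (faults so far: 4)
  step 10: ref 4 -> FAULT, evict 5, frames=[4,2] (faults so far: 5)
  FIFO total faults: 5
--- LRU ---
  step 0: ref 2 -> FAULT, frames=[2,-] (faults so far: 1)
  step 1: ref 1 -> FAULT, frames=[2,1] (faults so far: 2)
  step 2: ref 2 -> HIT, frames=[2,1] (faults so far: 2)
  step 3: ref 2 -> HIT, frames=[2,1] (faults so far: 2)
  step 4: ref 1 -> HIT, frames=[2,1] (faults so far: 2)
  step 5: ref 5 -> FAULT, evict 2, frames=[5,1] (faults so far: 3)
  step 6: ref 5 -> HIT, frames=[5,1] (faults so far: 3)
  step 7: ref 2 -> FAULT, evict 1, frames=[5,2] (faults so far: 4)
  step 8: ref 2 -> HIT, frames=[5,2] (faults so far: 4)
  step 9: ref 5 -> HIT, frames=[5,2] (faults so far: 4)
  step 10: ref 4 -> FAULT, evict 2, frames=[5,4] (faults so far: 5)
  LRU total faults: 5
--- Optimal ---
  step 0: ref 2 -> FAULT, frames=[2,-] (faults so far: 1)
  step 1: ref 1 -> FAULT, frames=[2,1] (faults so far: 2)
  step 2: ref 2 -> HIT, frames=[2,1] (faults so far: 2)
  step 3: ref 2 -> HIT, frames=[2,1] (faults so far: 2)
  step 4: ref 1 -> HIT, frames=[2,1] (faults so far: 2)
  step 5: ref 5 -> FAULT, evict 1, frames=[2,5] (faults so far: 3)
  step 6: ref 5 -> HIT, frames=[2,5] (faults so far: 3)
  step 7: ref 2 -> HIT, frames=[2,5] (faults so far: 3)
  step 8: ref 2 -> HIT, frames=[2,5] (faults so far: 3)
  step 9: ref 5 -> HIT, frames=[2,5] (faults so far: 3)
  step 10: ref 4 -> FAULT, evict 2, frames=[4,5] (faults so far: 4)
  Optimal total faults: 4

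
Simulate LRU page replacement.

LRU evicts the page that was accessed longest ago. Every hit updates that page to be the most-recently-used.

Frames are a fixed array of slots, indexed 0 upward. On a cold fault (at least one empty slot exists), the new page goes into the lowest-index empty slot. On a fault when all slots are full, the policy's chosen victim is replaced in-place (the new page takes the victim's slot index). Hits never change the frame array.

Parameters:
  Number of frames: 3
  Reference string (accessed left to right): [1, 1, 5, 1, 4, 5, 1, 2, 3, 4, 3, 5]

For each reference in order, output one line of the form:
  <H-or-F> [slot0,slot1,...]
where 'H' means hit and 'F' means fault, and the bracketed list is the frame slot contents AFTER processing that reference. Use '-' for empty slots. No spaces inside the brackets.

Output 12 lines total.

F [1,-,-]
H [1,-,-]
F [1,5,-]
H [1,5,-]
F [1,5,4]
H [1,5,4]
H [1,5,4]
F [1,5,2]
F [1,3,2]
F [4,3,2]
H [4,3,2]
F [4,3,5]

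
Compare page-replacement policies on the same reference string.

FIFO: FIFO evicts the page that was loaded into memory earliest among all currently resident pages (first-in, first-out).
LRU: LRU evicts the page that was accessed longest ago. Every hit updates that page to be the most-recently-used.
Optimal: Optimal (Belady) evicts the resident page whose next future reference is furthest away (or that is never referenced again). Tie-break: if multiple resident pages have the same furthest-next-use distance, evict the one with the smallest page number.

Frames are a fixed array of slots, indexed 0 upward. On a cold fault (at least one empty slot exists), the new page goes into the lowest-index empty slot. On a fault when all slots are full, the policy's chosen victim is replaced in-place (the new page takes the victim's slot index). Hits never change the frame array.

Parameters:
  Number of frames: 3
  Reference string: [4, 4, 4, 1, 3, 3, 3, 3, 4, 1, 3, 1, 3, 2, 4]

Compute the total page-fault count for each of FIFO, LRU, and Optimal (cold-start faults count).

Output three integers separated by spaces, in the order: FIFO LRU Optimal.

Answer: 5 5 4

Derivation:
--- FIFO ---
  step 0: ref 4 -> FAULT, frames=[4,-,-] (faults so far: 1)
  step 1: ref 4 -> HIT, frames=[4,-,-] (faults so far: 1)
  step 2: ref 4 -> HIT, frames=[4,-,-] (faults so far: 1)
  step 3: ref 1 -> FAULT, frames=[4,1,-] (faults so far: 2)
  step 4: ref 3 -> FAULT, frames=[4,1,3] (faults so far: 3)
  step 5: ref 3 -> HIT, frames=[4,1,3] (faults so far: 3)
  step 6: ref 3 -> HIT, frames=[4,1,3] (faults so far: 3)
  step 7: ref 3 -> HIT, frames=[4,1,3] (faults so far: 3)
  step 8: ref 4 -> HIT, frames=[4,1,3] (faults so far: 3)
  step 9: ref 1 -> HIT, frames=[4,1,3] (faults so far: 3)
  step 10: ref 3 -> HIT, frames=[4,1,3] (faults so far: 3)
  step 11: ref 1 -> HIT, frames=[4,1,3] (faults so far: 3)
  step 12: ref 3 -> HIT, frames=[4,1,3] (faults so far: 3)
  step 13: ref 2 -> FAULT, evict 4, frames=[2,1,3] (faults so far: 4)
  step 14: ref 4 -> FAULT, evict 1, frames=[2,4,3] (faults so far: 5)
  FIFO total faults: 5
--- LRU ---
  step 0: ref 4 -> FAULT, frames=[4,-,-] (faults so far: 1)
  step 1: ref 4 -> HIT, frames=[4,-,-] (faults so far: 1)
  step 2: ref 4 -> HIT, frames=[4,-,-] (faults so far: 1)
  step 3: ref 1 -> FAULT, frames=[4,1,-] (faults so far: 2)
  step 4: ref 3 -> FAULT, frames=[4,1,3] (faults so far: 3)
  step 5: ref 3 -> HIT, frames=[4,1,3] (faults so far: 3)
  step 6: ref 3 -> HIT, frames=[4,1,3] (faults so far: 3)
  step 7: ref 3 -> HIT, frames=[4,1,3] (faults so far: 3)
  step 8: ref 4 -> HIT, frames=[4,1,3] (faults so far: 3)
  step 9: ref 1 -> HIT, frames=[4,1,3] (faults so far: 3)
  step 10: ref 3 -> HIT, frames=[4,1,3] (faults so far: 3)
  step 11: ref 1 -> HIT, frames=[4,1,3] (faults so far: 3)
  step 12: ref 3 -> HIT, frames=[4,1,3] (faults so far: 3)
  step 13: ref 2 -> FAULT, evict 4, frames=[2,1,3] (faults so far: 4)
  step 14: ref 4 -> FAULT, evict 1, frames=[2,4,3] (faults so far: 5)
  LRU total faults: 5
--- Optimal ---
  step 0: ref 4 -> FAULT, frames=[4,-,-] (faults so far: 1)
  step 1: ref 4 -> HIT, frames=[4,-,-] (faults so far: 1)
  step 2: ref 4 -> HIT, frames=[4,-,-] (faults so far: 1)
  step 3: ref 1 -> FAULT, frames=[4,1,-] (faults so far: 2)
  step 4: ref 3 -> FAULT, frames=[4,1,3] (faults so far: 3)
  step 5: ref 3 -> HIT, frames=[4,1,3] (faults so far: 3)
  step 6: ref 3 -> HIT, frames=[4,1,3] (faults so far: 3)
  step 7: ref 3 -> HIT, frames=[4,1,3] (faults so far: 3)
  step 8: ref 4 -> HIT, frames=[4,1,3] (faults so far: 3)
  step 9: ref 1 -> HIT, frames=[4,1,3] (faults so far: 3)
  step 10: ref 3 -> HIT, frames=[4,1,3] (faults so far: 3)
  step 11: ref 1 -> HIT, frames=[4,1,3] (faults so far: 3)
  step 12: ref 3 -> HIT, frames=[4,1,3] (faults so far: 3)
  step 13: ref 2 -> FAULT, evict 1, frames=[4,2,3] (faults so far: 4)
  step 14: ref 4 -> HIT, frames=[4,2,3] (faults so far: 4)
  Optimal total faults: 4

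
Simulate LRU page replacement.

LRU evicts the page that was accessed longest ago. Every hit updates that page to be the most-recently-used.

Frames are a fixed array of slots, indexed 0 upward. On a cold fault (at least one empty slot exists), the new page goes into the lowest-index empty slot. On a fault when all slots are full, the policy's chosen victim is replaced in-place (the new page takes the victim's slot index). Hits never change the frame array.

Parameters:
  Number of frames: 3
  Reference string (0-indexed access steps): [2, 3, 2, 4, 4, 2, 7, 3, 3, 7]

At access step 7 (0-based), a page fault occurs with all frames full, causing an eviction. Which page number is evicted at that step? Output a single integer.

Answer: 4

Derivation:
Step 0: ref 2 -> FAULT, frames=[2,-,-]
Step 1: ref 3 -> FAULT, frames=[2,3,-]
Step 2: ref 2 -> HIT, frames=[2,3,-]
Step 3: ref 4 -> FAULT, frames=[2,3,4]
Step 4: ref 4 -> HIT, frames=[2,3,4]
Step 5: ref 2 -> HIT, frames=[2,3,4]
Step 6: ref 7 -> FAULT, evict 3, frames=[2,7,4]
Step 7: ref 3 -> FAULT, evict 4, frames=[2,7,3]
At step 7: evicted page 4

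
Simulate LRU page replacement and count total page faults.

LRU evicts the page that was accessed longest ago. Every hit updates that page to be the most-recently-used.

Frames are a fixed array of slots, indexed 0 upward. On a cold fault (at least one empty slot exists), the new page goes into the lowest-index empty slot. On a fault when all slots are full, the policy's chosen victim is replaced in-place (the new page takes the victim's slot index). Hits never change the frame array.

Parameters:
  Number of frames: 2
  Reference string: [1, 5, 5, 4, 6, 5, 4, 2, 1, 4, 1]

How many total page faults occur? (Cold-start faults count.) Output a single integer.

Step 0: ref 1 → FAULT, frames=[1,-]
Step 1: ref 5 → FAULT, frames=[1,5]
Step 2: ref 5 → HIT, frames=[1,5]
Step 3: ref 4 → FAULT (evict 1), frames=[4,5]
Step 4: ref 6 → FAULT (evict 5), frames=[4,6]
Step 5: ref 5 → FAULT (evict 4), frames=[5,6]
Step 6: ref 4 → FAULT (evict 6), frames=[5,4]
Step 7: ref 2 → FAULT (evict 5), frames=[2,4]
Step 8: ref 1 → FAULT (evict 4), frames=[2,1]
Step 9: ref 4 → FAULT (evict 2), frames=[4,1]
Step 10: ref 1 → HIT, frames=[4,1]
Total faults: 9

Answer: 9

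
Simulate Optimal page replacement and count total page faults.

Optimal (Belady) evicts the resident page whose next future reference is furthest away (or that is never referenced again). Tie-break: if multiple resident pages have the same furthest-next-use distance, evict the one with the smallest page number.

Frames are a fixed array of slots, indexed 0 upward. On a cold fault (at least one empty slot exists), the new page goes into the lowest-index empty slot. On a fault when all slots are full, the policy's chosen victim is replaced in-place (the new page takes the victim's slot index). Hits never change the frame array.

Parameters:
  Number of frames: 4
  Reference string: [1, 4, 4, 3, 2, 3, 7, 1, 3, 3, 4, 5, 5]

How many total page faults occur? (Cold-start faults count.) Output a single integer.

Step 0: ref 1 → FAULT, frames=[1,-,-,-]
Step 1: ref 4 → FAULT, frames=[1,4,-,-]
Step 2: ref 4 → HIT, frames=[1,4,-,-]
Step 3: ref 3 → FAULT, frames=[1,4,3,-]
Step 4: ref 2 → FAULT, frames=[1,4,3,2]
Step 5: ref 3 → HIT, frames=[1,4,3,2]
Step 6: ref 7 → FAULT (evict 2), frames=[1,4,3,7]
Step 7: ref 1 → HIT, frames=[1,4,3,7]
Step 8: ref 3 → HIT, frames=[1,4,3,7]
Step 9: ref 3 → HIT, frames=[1,4,3,7]
Step 10: ref 4 → HIT, frames=[1,4,3,7]
Step 11: ref 5 → FAULT (evict 1), frames=[5,4,3,7]
Step 12: ref 5 → HIT, frames=[5,4,3,7]
Total faults: 6

Answer: 6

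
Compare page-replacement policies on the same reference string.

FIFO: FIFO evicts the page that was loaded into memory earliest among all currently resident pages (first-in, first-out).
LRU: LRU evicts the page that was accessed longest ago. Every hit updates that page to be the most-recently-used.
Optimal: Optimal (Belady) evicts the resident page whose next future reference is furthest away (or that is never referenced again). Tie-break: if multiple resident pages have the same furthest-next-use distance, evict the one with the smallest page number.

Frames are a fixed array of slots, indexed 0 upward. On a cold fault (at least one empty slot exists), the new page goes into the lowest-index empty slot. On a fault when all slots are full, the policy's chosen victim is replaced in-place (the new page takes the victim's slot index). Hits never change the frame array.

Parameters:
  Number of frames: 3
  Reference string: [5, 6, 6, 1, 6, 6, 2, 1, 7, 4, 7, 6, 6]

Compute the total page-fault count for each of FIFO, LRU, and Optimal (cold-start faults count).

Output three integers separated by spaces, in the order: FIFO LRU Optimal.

Answer: 7 7 6

Derivation:
--- FIFO ---
  step 0: ref 5 -> FAULT, frames=[5,-,-] (faults so far: 1)
  step 1: ref 6 -> FAULT, frames=[5,6,-] (faults so far: 2)
  step 2: ref 6 -> HIT, frames=[5,6,-] (faults so far: 2)
  step 3: ref 1 -> FAULT, frames=[5,6,1] (faults so far: 3)
  step 4: ref 6 -> HIT, frames=[5,6,1] (faults so far: 3)
  step 5: ref 6 -> HIT, frames=[5,6,1] (faults so far: 3)
  step 6: ref 2 -> FAULT, evict 5, frames=[2,6,1] (faults so far: 4)
  step 7: ref 1 -> HIT, frames=[2,6,1] (faults so far: 4)
  step 8: ref 7 -> FAULT, evict 6, frames=[2,7,1] (faults so far: 5)
  step 9: ref 4 -> FAULT, evict 1, frames=[2,7,4] (faults so far: 6)
  step 10: ref 7 -> HIT, frames=[2,7,4] (faults so far: 6)
  step 11: ref 6 -> FAULT, evict 2, frames=[6,7,4] (faults so far: 7)
  step 12: ref 6 -> HIT, frames=[6,7,4] (faults so far: 7)
  FIFO total faults: 7
--- LRU ---
  step 0: ref 5 -> FAULT, frames=[5,-,-] (faults so far: 1)
  step 1: ref 6 -> FAULT, frames=[5,6,-] (faults so far: 2)
  step 2: ref 6 -> HIT, frames=[5,6,-] (faults so far: 2)
  step 3: ref 1 -> FAULT, frames=[5,6,1] (faults so far: 3)
  step 4: ref 6 -> HIT, frames=[5,6,1] (faults so far: 3)
  step 5: ref 6 -> HIT, frames=[5,6,1] (faults so far: 3)
  step 6: ref 2 -> FAULT, evict 5, frames=[2,6,1] (faults so far: 4)
  step 7: ref 1 -> HIT, frames=[2,6,1] (faults so far: 4)
  step 8: ref 7 -> FAULT, evict 6, frames=[2,7,1] (faults so far: 5)
  step 9: ref 4 -> FAULT, evict 2, frames=[4,7,1] (faults so far: 6)
  step 10: ref 7 -> HIT, frames=[4,7,1] (faults so far: 6)
  step 11: ref 6 -> FAULT, evict 1, frames=[4,7,6] (faults so far: 7)
  step 12: ref 6 -> HIT, frames=[4,7,6] (faults so far: 7)
  LRU total faults: 7
--- Optimal ---
  step 0: ref 5 -> FAULT, frames=[5,-,-] (faults so far: 1)
  step 1: ref 6 -> FAULT, frames=[5,6,-] (faults so far: 2)
  step 2: ref 6 -> HIT, frames=[5,6,-] (faults so far: 2)
  step 3: ref 1 -> FAULT, frames=[5,6,1] (faults so far: 3)
  step 4: ref 6 -> HIT, frames=[5,6,1] (faults so far: 3)
  step 5: ref 6 -> HIT, frames=[5,6,1] (faults so far: 3)
  step 6: ref 2 -> FAULT, evict 5, frames=[2,6,1] (faults so far: 4)
  step 7: ref 1 -> HIT, frames=[2,6,1] (faults so far: 4)
  step 8: ref 7 -> FAULT, evict 1, frames=[2,6,7] (faults so far: 5)
  step 9: ref 4 -> FAULT, evict 2, frames=[4,6,7] (faults so far: 6)
  step 10: ref 7 -> HIT, frames=[4,6,7] (faults so far: 6)
  step 11: ref 6 -> HIT, frames=[4,6,7] (faults so far: 6)
  step 12: ref 6 -> HIT, frames=[4,6,7] (faults so far: 6)
  Optimal total faults: 6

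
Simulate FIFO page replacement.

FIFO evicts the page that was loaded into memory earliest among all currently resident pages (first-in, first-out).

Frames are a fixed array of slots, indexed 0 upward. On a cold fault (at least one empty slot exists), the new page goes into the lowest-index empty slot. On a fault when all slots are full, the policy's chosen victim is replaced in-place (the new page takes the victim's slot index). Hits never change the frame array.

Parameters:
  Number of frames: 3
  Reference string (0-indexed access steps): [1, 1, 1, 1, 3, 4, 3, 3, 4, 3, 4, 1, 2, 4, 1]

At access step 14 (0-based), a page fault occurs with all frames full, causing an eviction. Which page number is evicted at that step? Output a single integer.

Answer: 3

Derivation:
Step 0: ref 1 -> FAULT, frames=[1,-,-]
Step 1: ref 1 -> HIT, frames=[1,-,-]
Step 2: ref 1 -> HIT, frames=[1,-,-]
Step 3: ref 1 -> HIT, frames=[1,-,-]
Step 4: ref 3 -> FAULT, frames=[1,3,-]
Step 5: ref 4 -> FAULT, frames=[1,3,4]
Step 6: ref 3 -> HIT, frames=[1,3,4]
Step 7: ref 3 -> HIT, frames=[1,3,4]
Step 8: ref 4 -> HIT, frames=[1,3,4]
Step 9: ref 3 -> HIT, frames=[1,3,4]
Step 10: ref 4 -> HIT, frames=[1,3,4]
Step 11: ref 1 -> HIT, frames=[1,3,4]
Step 12: ref 2 -> FAULT, evict 1, frames=[2,3,4]
Step 13: ref 4 -> HIT, frames=[2,3,4]
Step 14: ref 1 -> FAULT, evict 3, frames=[2,1,4]
At step 14: evicted page 3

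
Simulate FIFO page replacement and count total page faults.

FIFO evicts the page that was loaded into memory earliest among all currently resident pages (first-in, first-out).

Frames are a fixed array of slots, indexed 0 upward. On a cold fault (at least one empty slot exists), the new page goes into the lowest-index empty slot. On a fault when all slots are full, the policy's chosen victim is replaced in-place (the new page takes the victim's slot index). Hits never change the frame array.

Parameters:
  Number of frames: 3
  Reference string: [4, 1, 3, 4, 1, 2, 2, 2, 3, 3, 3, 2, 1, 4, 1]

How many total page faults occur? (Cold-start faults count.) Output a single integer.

Step 0: ref 4 → FAULT, frames=[4,-,-]
Step 1: ref 1 → FAULT, frames=[4,1,-]
Step 2: ref 3 → FAULT, frames=[4,1,3]
Step 3: ref 4 → HIT, frames=[4,1,3]
Step 4: ref 1 → HIT, frames=[4,1,3]
Step 5: ref 2 → FAULT (evict 4), frames=[2,1,3]
Step 6: ref 2 → HIT, frames=[2,1,3]
Step 7: ref 2 → HIT, frames=[2,1,3]
Step 8: ref 3 → HIT, frames=[2,1,3]
Step 9: ref 3 → HIT, frames=[2,1,3]
Step 10: ref 3 → HIT, frames=[2,1,3]
Step 11: ref 2 → HIT, frames=[2,1,3]
Step 12: ref 1 → HIT, frames=[2,1,3]
Step 13: ref 4 → FAULT (evict 1), frames=[2,4,3]
Step 14: ref 1 → FAULT (evict 3), frames=[2,4,1]
Total faults: 6

Answer: 6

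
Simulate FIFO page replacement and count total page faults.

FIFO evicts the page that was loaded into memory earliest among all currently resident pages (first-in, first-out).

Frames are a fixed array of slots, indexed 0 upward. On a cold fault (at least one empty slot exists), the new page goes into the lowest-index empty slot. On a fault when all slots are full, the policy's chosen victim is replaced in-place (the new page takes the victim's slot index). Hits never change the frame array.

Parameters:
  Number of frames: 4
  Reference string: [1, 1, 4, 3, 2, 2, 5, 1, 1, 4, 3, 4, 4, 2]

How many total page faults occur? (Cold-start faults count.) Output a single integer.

Answer: 9

Derivation:
Step 0: ref 1 → FAULT, frames=[1,-,-,-]
Step 1: ref 1 → HIT, frames=[1,-,-,-]
Step 2: ref 4 → FAULT, frames=[1,4,-,-]
Step 3: ref 3 → FAULT, frames=[1,4,3,-]
Step 4: ref 2 → FAULT, frames=[1,4,3,2]
Step 5: ref 2 → HIT, frames=[1,4,3,2]
Step 6: ref 5 → FAULT (evict 1), frames=[5,4,3,2]
Step 7: ref 1 → FAULT (evict 4), frames=[5,1,3,2]
Step 8: ref 1 → HIT, frames=[5,1,3,2]
Step 9: ref 4 → FAULT (evict 3), frames=[5,1,4,2]
Step 10: ref 3 → FAULT (evict 2), frames=[5,1,4,3]
Step 11: ref 4 → HIT, frames=[5,1,4,3]
Step 12: ref 4 → HIT, frames=[5,1,4,3]
Step 13: ref 2 → FAULT (evict 5), frames=[2,1,4,3]
Total faults: 9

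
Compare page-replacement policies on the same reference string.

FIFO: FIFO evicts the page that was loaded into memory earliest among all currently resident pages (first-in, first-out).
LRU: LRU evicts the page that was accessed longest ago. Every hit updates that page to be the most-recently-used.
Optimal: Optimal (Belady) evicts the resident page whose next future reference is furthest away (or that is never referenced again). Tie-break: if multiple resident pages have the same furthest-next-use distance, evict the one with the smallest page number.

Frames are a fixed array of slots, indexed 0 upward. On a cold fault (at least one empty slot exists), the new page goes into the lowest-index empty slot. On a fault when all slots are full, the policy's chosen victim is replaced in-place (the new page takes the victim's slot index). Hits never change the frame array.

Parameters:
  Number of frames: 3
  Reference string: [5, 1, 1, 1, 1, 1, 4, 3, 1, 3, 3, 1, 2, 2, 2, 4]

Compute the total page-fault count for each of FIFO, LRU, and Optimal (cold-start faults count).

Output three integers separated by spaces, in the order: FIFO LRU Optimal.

--- FIFO ---
  step 0: ref 5 -> FAULT, frames=[5,-,-] (faults so far: 1)
  step 1: ref 1 -> FAULT, frames=[5,1,-] (faults so far: 2)
  step 2: ref 1 -> HIT, frames=[5,1,-] (faults so far: 2)
  step 3: ref 1 -> HIT, frames=[5,1,-] (faults so far: 2)
  step 4: ref 1 -> HIT, frames=[5,1,-] (faults so far: 2)
  step 5: ref 1 -> HIT, frames=[5,1,-] (faults so far: 2)
  step 6: ref 4 -> FAULT, frames=[5,1,4] (faults so far: 3)
  step 7: ref 3 -> FAULT, evict 5, frames=[3,1,4] (faults so far: 4)
  step 8: ref 1 -> HIT, frames=[3,1,4] (faults so far: 4)
  step 9: ref 3 -> HIT, frames=[3,1,4] (faults so far: 4)
  step 10: ref 3 -> HIT, frames=[3,1,4] (faults so far: 4)
  step 11: ref 1 -> HIT, frames=[3,1,4] (faults so far: 4)
  step 12: ref 2 -> FAULT, evict 1, frames=[3,2,4] (faults so far: 5)
  step 13: ref 2 -> HIT, frames=[3,2,4] (faults so far: 5)
  step 14: ref 2 -> HIT, frames=[3,2,4] (faults so far: 5)
  step 15: ref 4 -> HIT, frames=[3,2,4] (faults so far: 5)
  FIFO total faults: 5
--- LRU ---
  step 0: ref 5 -> FAULT, frames=[5,-,-] (faults so far: 1)
  step 1: ref 1 -> FAULT, frames=[5,1,-] (faults so far: 2)
  step 2: ref 1 -> HIT, frames=[5,1,-] (faults so far: 2)
  step 3: ref 1 -> HIT, frames=[5,1,-] (faults so far: 2)
  step 4: ref 1 -> HIT, frames=[5,1,-] (faults so far: 2)
  step 5: ref 1 -> HIT, frames=[5,1,-] (faults so far: 2)
  step 6: ref 4 -> FAULT, frames=[5,1,4] (faults so far: 3)
  step 7: ref 3 -> FAULT, evict 5, frames=[3,1,4] (faults so far: 4)
  step 8: ref 1 -> HIT, frames=[3,1,4] (faults so far: 4)
  step 9: ref 3 -> HIT, frames=[3,1,4] (faults so far: 4)
  step 10: ref 3 -> HIT, frames=[3,1,4] (faults so far: 4)
  step 11: ref 1 -> HIT, frames=[3,1,4] (faults so far: 4)
  step 12: ref 2 -> FAULT, evict 4, frames=[3,1,2] (faults so far: 5)
  step 13: ref 2 -> HIT, frames=[3,1,2] (faults so far: 5)
  step 14: ref 2 -> HIT, frames=[3,1,2] (faults so far: 5)
  step 15: ref 4 -> FAULT, evict 3, frames=[4,1,2] (faults so far: 6)
  LRU total faults: 6
--- Optimal ---
  step 0: ref 5 -> FAULT, frames=[5,-,-] (faults so far: 1)
  step 1: ref 1 -> FAULT, frames=[5,1,-] (faults so far: 2)
  step 2: ref 1 -> HIT, frames=[5,1,-] (faults so far: 2)
  step 3: ref 1 -> HIT, frames=[5,1,-] (faults so far: 2)
  step 4: ref 1 -> HIT, frames=[5,1,-] (faults so far: 2)
  step 5: ref 1 -> HIT, frames=[5,1,-] (faults so far: 2)
  step 6: ref 4 -> FAULT, frames=[5,1,4] (faults so far: 3)
  step 7: ref 3 -> FAULT, evict 5, frames=[3,1,4] (faults so far: 4)
  step 8: ref 1 -> HIT, frames=[3,1,4] (faults so far: 4)
  step 9: ref 3 -> HIT, frames=[3,1,4] (faults so far: 4)
  step 10: ref 3 -> HIT, frames=[3,1,4] (faults so far: 4)
  step 11: ref 1 -> HIT, frames=[3,1,4] (faults so far: 4)
  step 12: ref 2 -> FAULT, evict 1, frames=[3,2,4] (faults so far: 5)
  step 13: ref 2 -> HIT, frames=[3,2,4] (faults so far: 5)
  step 14: ref 2 -> HIT, frames=[3,2,4] (faults so far: 5)
  step 15: ref 4 -> HIT, frames=[3,2,4] (faults so far: 5)
  Optimal total faults: 5

Answer: 5 6 5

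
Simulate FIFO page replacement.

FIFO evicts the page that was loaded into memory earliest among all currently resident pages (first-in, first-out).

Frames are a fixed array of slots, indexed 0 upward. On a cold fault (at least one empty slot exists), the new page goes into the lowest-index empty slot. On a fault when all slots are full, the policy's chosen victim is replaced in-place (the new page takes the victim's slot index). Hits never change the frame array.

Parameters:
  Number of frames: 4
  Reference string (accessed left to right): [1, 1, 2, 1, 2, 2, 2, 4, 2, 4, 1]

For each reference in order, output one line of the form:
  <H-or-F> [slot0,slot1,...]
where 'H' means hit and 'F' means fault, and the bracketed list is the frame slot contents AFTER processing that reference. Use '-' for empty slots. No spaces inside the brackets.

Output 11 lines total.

F [1,-,-,-]
H [1,-,-,-]
F [1,2,-,-]
H [1,2,-,-]
H [1,2,-,-]
H [1,2,-,-]
H [1,2,-,-]
F [1,2,4,-]
H [1,2,4,-]
H [1,2,4,-]
H [1,2,4,-]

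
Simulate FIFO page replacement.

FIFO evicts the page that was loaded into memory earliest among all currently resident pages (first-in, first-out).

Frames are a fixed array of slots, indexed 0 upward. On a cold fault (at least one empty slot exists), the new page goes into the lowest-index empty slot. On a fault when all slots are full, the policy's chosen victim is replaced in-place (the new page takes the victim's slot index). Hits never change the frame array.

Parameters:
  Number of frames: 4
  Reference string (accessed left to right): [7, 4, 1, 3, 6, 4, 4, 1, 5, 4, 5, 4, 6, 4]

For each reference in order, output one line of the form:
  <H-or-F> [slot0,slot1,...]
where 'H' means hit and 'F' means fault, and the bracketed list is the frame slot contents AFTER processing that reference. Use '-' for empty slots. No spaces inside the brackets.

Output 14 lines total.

F [7,-,-,-]
F [7,4,-,-]
F [7,4,1,-]
F [7,4,1,3]
F [6,4,1,3]
H [6,4,1,3]
H [6,4,1,3]
H [6,4,1,3]
F [6,5,1,3]
F [6,5,4,3]
H [6,5,4,3]
H [6,5,4,3]
H [6,5,4,3]
H [6,5,4,3]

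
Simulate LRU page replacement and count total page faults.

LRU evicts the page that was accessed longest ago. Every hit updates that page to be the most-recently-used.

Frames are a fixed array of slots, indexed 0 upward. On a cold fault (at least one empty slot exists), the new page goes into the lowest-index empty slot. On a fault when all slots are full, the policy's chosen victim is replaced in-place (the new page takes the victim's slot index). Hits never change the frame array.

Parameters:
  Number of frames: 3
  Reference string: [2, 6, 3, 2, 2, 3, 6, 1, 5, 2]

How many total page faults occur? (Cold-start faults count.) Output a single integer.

Step 0: ref 2 → FAULT, frames=[2,-,-]
Step 1: ref 6 → FAULT, frames=[2,6,-]
Step 2: ref 3 → FAULT, frames=[2,6,3]
Step 3: ref 2 → HIT, frames=[2,6,3]
Step 4: ref 2 → HIT, frames=[2,6,3]
Step 5: ref 3 → HIT, frames=[2,6,3]
Step 6: ref 6 → HIT, frames=[2,6,3]
Step 7: ref 1 → FAULT (evict 2), frames=[1,6,3]
Step 8: ref 5 → FAULT (evict 3), frames=[1,6,5]
Step 9: ref 2 → FAULT (evict 6), frames=[1,2,5]
Total faults: 6

Answer: 6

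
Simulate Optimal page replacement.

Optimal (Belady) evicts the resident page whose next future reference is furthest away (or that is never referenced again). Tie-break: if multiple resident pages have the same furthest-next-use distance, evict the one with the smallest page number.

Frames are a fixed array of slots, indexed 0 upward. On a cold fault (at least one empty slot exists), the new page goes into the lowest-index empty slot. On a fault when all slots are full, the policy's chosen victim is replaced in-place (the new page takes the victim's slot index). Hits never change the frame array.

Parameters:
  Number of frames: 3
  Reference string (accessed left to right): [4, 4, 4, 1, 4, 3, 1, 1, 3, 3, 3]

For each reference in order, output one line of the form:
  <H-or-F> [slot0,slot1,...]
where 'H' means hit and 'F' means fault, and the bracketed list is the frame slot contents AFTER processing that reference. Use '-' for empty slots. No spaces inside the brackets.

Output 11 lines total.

F [4,-,-]
H [4,-,-]
H [4,-,-]
F [4,1,-]
H [4,1,-]
F [4,1,3]
H [4,1,3]
H [4,1,3]
H [4,1,3]
H [4,1,3]
H [4,1,3]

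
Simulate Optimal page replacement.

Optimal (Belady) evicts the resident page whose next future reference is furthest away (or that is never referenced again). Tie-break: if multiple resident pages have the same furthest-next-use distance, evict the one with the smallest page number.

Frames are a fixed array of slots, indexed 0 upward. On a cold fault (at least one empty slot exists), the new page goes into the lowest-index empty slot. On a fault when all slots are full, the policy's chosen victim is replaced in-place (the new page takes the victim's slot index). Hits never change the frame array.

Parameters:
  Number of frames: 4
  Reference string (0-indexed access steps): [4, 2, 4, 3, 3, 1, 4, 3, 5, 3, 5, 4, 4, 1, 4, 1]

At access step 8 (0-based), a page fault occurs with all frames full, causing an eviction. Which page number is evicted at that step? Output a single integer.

Step 0: ref 4 -> FAULT, frames=[4,-,-,-]
Step 1: ref 2 -> FAULT, frames=[4,2,-,-]
Step 2: ref 4 -> HIT, frames=[4,2,-,-]
Step 3: ref 3 -> FAULT, frames=[4,2,3,-]
Step 4: ref 3 -> HIT, frames=[4,2,3,-]
Step 5: ref 1 -> FAULT, frames=[4,2,3,1]
Step 6: ref 4 -> HIT, frames=[4,2,3,1]
Step 7: ref 3 -> HIT, frames=[4,2,3,1]
Step 8: ref 5 -> FAULT, evict 2, frames=[4,5,3,1]
At step 8: evicted page 2

Answer: 2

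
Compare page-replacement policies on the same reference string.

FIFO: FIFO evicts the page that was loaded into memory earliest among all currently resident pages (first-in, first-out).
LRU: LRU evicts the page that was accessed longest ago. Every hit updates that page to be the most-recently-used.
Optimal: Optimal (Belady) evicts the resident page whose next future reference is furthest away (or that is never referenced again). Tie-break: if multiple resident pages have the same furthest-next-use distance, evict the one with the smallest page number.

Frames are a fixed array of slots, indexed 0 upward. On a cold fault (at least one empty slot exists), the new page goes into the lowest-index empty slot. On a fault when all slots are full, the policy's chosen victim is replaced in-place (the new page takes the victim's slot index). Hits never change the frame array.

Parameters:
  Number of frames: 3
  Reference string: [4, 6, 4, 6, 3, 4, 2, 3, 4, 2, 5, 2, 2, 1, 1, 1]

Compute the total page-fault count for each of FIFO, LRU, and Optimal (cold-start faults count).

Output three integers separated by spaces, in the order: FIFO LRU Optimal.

--- FIFO ---
  step 0: ref 4 -> FAULT, frames=[4,-,-] (faults so far: 1)
  step 1: ref 6 -> FAULT, frames=[4,6,-] (faults so far: 2)
  step 2: ref 4 -> HIT, frames=[4,6,-] (faults so far: 2)
  step 3: ref 6 -> HIT, frames=[4,6,-] (faults so far: 2)
  step 4: ref 3 -> FAULT, frames=[4,6,3] (faults so far: 3)
  step 5: ref 4 -> HIT, frames=[4,6,3] (faults so far: 3)
  step 6: ref 2 -> FAULT, evict 4, frames=[2,6,3] (faults so far: 4)
  step 7: ref 3 -> HIT, frames=[2,6,3] (faults so far: 4)
  step 8: ref 4 -> FAULT, evict 6, frames=[2,4,3] (faults so far: 5)
  step 9: ref 2 -> HIT, frames=[2,4,3] (faults so far: 5)
  step 10: ref 5 -> FAULT, evict 3, frames=[2,4,5] (faults so far: 6)
  step 11: ref 2 -> HIT, frames=[2,4,5] (faults so far: 6)
  step 12: ref 2 -> HIT, frames=[2,4,5] (faults so far: 6)
  step 13: ref 1 -> FAULT, evict 2, frames=[1,4,5] (faults so far: 7)
  step 14: ref 1 -> HIT, frames=[1,4,5] (faults so far: 7)
  step 15: ref 1 -> HIT, frames=[1,4,5] (faults so far: 7)
  FIFO total faults: 7
--- LRU ---
  step 0: ref 4 -> FAULT, frames=[4,-,-] (faults so far: 1)
  step 1: ref 6 -> FAULT, frames=[4,6,-] (faults so far: 2)
  step 2: ref 4 -> HIT, frames=[4,6,-] (faults so far: 2)
  step 3: ref 6 -> HIT, frames=[4,6,-] (faults so far: 2)
  step 4: ref 3 -> FAULT, frames=[4,6,3] (faults so far: 3)
  step 5: ref 4 -> HIT, frames=[4,6,3] (faults so far: 3)
  step 6: ref 2 -> FAULT, evict 6, frames=[4,2,3] (faults so far: 4)
  step 7: ref 3 -> HIT, frames=[4,2,3] (faults so far: 4)
  step 8: ref 4 -> HIT, frames=[4,2,3] (faults so far: 4)
  step 9: ref 2 -> HIT, frames=[4,2,3] (faults so far: 4)
  step 10: ref 5 -> FAULT, evict 3, frames=[4,2,5] (faults so far: 5)
  step 11: ref 2 -> HIT, frames=[4,2,5] (faults so far: 5)
  step 12: ref 2 -> HIT, frames=[4,2,5] (faults so far: 5)
  step 13: ref 1 -> FAULT, evict 4, frames=[1,2,5] (faults so far: 6)
  step 14: ref 1 -> HIT, frames=[1,2,5] (faults so far: 6)
  step 15: ref 1 -> HIT, frames=[1,2,5] (faults so far: 6)
  LRU total faults: 6
--- Optimal ---
  step 0: ref 4 -> FAULT, frames=[4,-,-] (faults so far: 1)
  step 1: ref 6 -> FAULT, frames=[4,6,-] (faults so far: 2)
  step 2: ref 4 -> HIT, frames=[4,6,-] (faults so far: 2)
  step 3: ref 6 -> HIT, frames=[4,6,-] (faults so far: 2)
  step 4: ref 3 -> FAULT, frames=[4,6,3] (faults so far: 3)
  step 5: ref 4 -> HIT, frames=[4,6,3] (faults so far: 3)
  step 6: ref 2 -> FAULT, evict 6, frames=[4,2,3] (faults so far: 4)
  step 7: ref 3 -> HIT, frames=[4,2,3] (faults so far: 4)
  step 8: ref 4 -> HIT, frames=[4,2,3] (faults so far: 4)
  step 9: ref 2 -> HIT, frames=[4,2,3] (faults so far: 4)
  step 10: ref 5 -> FAULT, evict 3, frames=[4,2,5] (faults so far: 5)
  step 11: ref 2 -> HIT, frames=[4,2,5] (faults so far: 5)
  step 12: ref 2 -> HIT, frames=[4,2,5] (faults so far: 5)
  step 13: ref 1 -> FAULT, evict 2, frames=[4,1,5] (faults so far: 6)
  step 14: ref 1 -> HIT, frames=[4,1,5] (faults so far: 6)
  step 15: ref 1 -> HIT, frames=[4,1,5] (faults so far: 6)
  Optimal total faults: 6

Answer: 7 6 6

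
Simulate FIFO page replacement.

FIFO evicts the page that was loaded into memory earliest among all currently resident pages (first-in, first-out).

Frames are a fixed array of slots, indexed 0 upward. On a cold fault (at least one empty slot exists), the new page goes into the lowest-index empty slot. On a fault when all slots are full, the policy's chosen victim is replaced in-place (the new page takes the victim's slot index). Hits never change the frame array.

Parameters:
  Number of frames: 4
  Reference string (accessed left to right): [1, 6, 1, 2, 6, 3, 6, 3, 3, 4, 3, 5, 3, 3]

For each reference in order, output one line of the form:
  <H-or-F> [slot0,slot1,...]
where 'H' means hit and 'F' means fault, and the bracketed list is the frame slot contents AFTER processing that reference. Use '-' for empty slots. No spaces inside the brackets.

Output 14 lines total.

F [1,-,-,-]
F [1,6,-,-]
H [1,6,-,-]
F [1,6,2,-]
H [1,6,2,-]
F [1,6,2,3]
H [1,6,2,3]
H [1,6,2,3]
H [1,6,2,3]
F [4,6,2,3]
H [4,6,2,3]
F [4,5,2,3]
H [4,5,2,3]
H [4,5,2,3]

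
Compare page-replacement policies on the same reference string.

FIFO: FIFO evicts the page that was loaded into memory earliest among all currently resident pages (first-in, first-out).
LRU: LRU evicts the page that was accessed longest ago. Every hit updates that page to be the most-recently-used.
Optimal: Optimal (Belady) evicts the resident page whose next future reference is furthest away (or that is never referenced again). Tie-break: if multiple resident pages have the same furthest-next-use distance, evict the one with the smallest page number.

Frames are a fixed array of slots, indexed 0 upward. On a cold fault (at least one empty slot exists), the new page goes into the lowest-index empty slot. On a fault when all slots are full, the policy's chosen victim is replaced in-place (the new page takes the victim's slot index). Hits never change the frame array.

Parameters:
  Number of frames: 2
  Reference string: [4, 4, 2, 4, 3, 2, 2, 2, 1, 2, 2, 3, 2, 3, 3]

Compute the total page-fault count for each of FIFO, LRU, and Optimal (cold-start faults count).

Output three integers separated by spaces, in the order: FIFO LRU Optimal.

Answer: 6 6 5

Derivation:
--- FIFO ---
  step 0: ref 4 -> FAULT, frames=[4,-] (faults so far: 1)
  step 1: ref 4 -> HIT, frames=[4,-] (faults so far: 1)
  step 2: ref 2 -> FAULT, frames=[4,2] (faults so far: 2)
  step 3: ref 4 -> HIT, frames=[4,2] (faults so far: 2)
  step 4: ref 3 -> FAULT, evict 4, frames=[3,2] (faults so far: 3)
  step 5: ref 2 -> HIT, frames=[3,2] (faults so far: 3)
  step 6: ref 2 -> HIT, frames=[3,2] (faults so far: 3)
  step 7: ref 2 -> HIT, frames=[3,2] (faults so far: 3)
  step 8: ref 1 -> FAULT, evict 2, frames=[3,1] (faults so far: 4)
  step 9: ref 2 -> FAULT, evict 3, frames=[2,1] (faults so far: 5)
  step 10: ref 2 -> HIT, frames=[2,1] (faults so far: 5)
  step 11: ref 3 -> FAULT, evict 1, frames=[2,3] (faults so far: 6)
  step 12: ref 2 -> HIT, frames=[2,3] (faults so far: 6)
  step 13: ref 3 -> HIT, frames=[2,3] (faults so far: 6)
  step 14: ref 3 -> HIT, frames=[2,3] (faults so far: 6)
  FIFO total faults: 6
--- LRU ---
  step 0: ref 4 -> FAULT, frames=[4,-] (faults so far: 1)
  step 1: ref 4 -> HIT, frames=[4,-] (faults so far: 1)
  step 2: ref 2 -> FAULT, frames=[4,2] (faults so far: 2)
  step 3: ref 4 -> HIT, frames=[4,2] (faults so far: 2)
  step 4: ref 3 -> FAULT, evict 2, frames=[4,3] (faults so far: 3)
  step 5: ref 2 -> FAULT, evict 4, frames=[2,3] (faults so far: 4)
  step 6: ref 2 -> HIT, frames=[2,3] (faults so far: 4)
  step 7: ref 2 -> HIT, frames=[2,3] (faults so far: 4)
  step 8: ref 1 -> FAULT, evict 3, frames=[2,1] (faults so far: 5)
  step 9: ref 2 -> HIT, frames=[2,1] (faults so far: 5)
  step 10: ref 2 -> HIT, frames=[2,1] (faults so far: 5)
  step 11: ref 3 -> FAULT, evict 1, frames=[2,3] (faults so far: 6)
  step 12: ref 2 -> HIT, frames=[2,3] (faults so far: 6)
  step 13: ref 3 -> HIT, frames=[2,3] (faults so far: 6)
  step 14: ref 3 -> HIT, frames=[2,3] (faults so far: 6)
  LRU total faults: 6
--- Optimal ---
  step 0: ref 4 -> FAULT, frames=[4,-] (faults so far: 1)
  step 1: ref 4 -> HIT, frames=[4,-] (faults so far: 1)
  step 2: ref 2 -> FAULT, frames=[4,2] (faults so far: 2)
  step 3: ref 4 -> HIT, frames=[4,2] (faults so far: 2)
  step 4: ref 3 -> FAULT, evict 4, frames=[3,2] (faults so far: 3)
  step 5: ref 2 -> HIT, frames=[3,2] (faults so far: 3)
  step 6: ref 2 -> HIT, frames=[3,2] (faults so far: 3)
  step 7: ref 2 -> HIT, frames=[3,2] (faults so far: 3)
  step 8: ref 1 -> FAULT, evict 3, frames=[1,2] (faults so far: 4)
  step 9: ref 2 -> HIT, frames=[1,2] (faults so far: 4)
  step 10: ref 2 -> HIT, frames=[1,2] (faults so far: 4)
  step 11: ref 3 -> FAULT, evict 1, frames=[3,2] (faults so far: 5)
  step 12: ref 2 -> HIT, frames=[3,2] (faults so far: 5)
  step 13: ref 3 -> HIT, frames=[3,2] (faults so far: 5)
  step 14: ref 3 -> HIT, frames=[3,2] (faults so far: 5)
  Optimal total faults: 5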